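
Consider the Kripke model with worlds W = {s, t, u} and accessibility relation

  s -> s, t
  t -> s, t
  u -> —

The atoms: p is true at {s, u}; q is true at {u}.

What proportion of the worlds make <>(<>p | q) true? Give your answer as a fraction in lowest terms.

s: successors {s, t}; <>p | q there: s:T, t:T. ✓
t: successors {s, t}; <>p | q there: s:T, t:T. ✓
u: no successors, so <>(<>p | q) fails. ✗
That's 2 of 3 worlds, so 2/3.

2/3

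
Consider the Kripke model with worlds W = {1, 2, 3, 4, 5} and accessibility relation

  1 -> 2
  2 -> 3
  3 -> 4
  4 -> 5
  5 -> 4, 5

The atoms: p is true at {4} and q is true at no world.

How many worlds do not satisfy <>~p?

1: successors {2}; ~p there: 2:T. ✓
2: successors {3}; ~p there: 3:T. ✓
3: successors {4}; ~p there: 4:F. ✗
4: successors {5}; ~p there: 5:T. ✓
5: successors {4, 5}; ~p there: 4:F, 5:T. ✓
Satisfying worlds: {1, 2, 4, 5}.
So <>~p fails at the other 1 world.

1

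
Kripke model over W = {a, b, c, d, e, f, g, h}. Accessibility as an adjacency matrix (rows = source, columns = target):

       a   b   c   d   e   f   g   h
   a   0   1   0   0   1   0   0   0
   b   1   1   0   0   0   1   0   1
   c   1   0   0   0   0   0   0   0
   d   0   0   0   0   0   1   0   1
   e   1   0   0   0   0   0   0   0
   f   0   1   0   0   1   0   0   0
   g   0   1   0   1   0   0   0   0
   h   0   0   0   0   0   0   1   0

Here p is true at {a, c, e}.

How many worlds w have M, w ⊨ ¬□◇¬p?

2

a: □◇¬p is F. ✓
b: □◇¬p is T. ✗
c: □◇¬p is T. ✗
d: □◇¬p is T. ✗
e: □◇¬p is T. ✗
f: □◇¬p is F. ✓
g: □◇¬p is T. ✗
h: □◇¬p is T. ✗
Satisfying worlds: {a, f}.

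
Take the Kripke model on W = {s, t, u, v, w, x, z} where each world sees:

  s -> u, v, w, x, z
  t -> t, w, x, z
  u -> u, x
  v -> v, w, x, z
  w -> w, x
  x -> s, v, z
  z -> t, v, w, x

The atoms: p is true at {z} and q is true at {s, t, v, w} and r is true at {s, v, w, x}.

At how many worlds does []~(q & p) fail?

0

s: successors {u, v, w, x, z}; ~(q & p) there: u:T, v:T, w:T, x:T, z:T. ✓
t: successors {t, w, x, z}; ~(q & p) there: t:T, w:T, x:T, z:T. ✓
u: successors {u, x}; ~(q & p) there: u:T, x:T. ✓
v: successors {v, w, x, z}; ~(q & p) there: v:T, w:T, x:T, z:T. ✓
w: successors {w, x}; ~(q & p) there: w:T, x:T. ✓
x: successors {s, v, z}; ~(q & p) there: s:T, v:T, z:T. ✓
z: successors {t, v, w, x}; ~(q & p) there: t:T, v:T, w:T, x:T. ✓
Satisfying worlds: {s, t, u, v, w, x, z}.
So []~(q & p) fails at the other 0 worlds.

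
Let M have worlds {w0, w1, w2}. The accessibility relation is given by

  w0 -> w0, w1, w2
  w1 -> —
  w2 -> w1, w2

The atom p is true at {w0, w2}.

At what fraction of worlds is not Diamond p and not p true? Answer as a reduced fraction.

1/3

w0: not Diamond p is F, not p is F. ✗
w1: not Diamond p is T, not p is T. ✓
w2: not Diamond p is F, not p is F. ✗
That's 1 of 3 worlds, so 1/3.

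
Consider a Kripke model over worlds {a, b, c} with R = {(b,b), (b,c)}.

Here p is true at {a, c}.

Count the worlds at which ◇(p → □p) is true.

a: no successors, so ◇(p → □p) fails. ✗
b: successors {b, c}; p → □p there: b:T, c:T. ✓
c: no successors, so ◇(p → □p) fails. ✗
Satisfying worlds: {b}.

1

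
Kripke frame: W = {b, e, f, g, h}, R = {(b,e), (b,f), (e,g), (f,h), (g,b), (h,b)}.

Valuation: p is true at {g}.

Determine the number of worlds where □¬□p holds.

b: successors {e, f}; ¬□p there: e:F, f:T. ✗
e: successors {g}; ¬□p there: g:T. ✓
f: successors {h}; ¬□p there: h:T. ✓
g: successors {b}; ¬□p there: b:T. ✓
h: successors {b}; ¬□p there: b:T. ✓
Satisfying worlds: {e, f, g, h}.

4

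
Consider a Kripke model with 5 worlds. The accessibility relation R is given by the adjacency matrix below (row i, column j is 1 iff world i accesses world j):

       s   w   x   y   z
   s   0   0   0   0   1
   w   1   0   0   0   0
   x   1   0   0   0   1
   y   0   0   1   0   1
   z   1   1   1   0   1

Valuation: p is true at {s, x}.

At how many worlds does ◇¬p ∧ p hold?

2

s: ◇¬p is T, p is T. ✓
w: ◇¬p is F, p is F. ✗
x: ◇¬p is T, p is T. ✓
y: ◇¬p is T, p is F. ✗
z: ◇¬p is T, p is F. ✗
Satisfying worlds: {s, x}.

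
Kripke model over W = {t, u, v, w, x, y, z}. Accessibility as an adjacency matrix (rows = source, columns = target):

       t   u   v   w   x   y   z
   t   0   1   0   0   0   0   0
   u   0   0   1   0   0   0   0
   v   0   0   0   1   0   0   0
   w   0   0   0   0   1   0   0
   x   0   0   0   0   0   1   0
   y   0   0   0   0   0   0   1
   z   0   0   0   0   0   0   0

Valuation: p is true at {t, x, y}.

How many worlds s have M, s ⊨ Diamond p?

t: successors {u}; p there: u:F. ✗
u: successors {v}; p there: v:F. ✗
v: successors {w}; p there: w:F. ✗
w: successors {x}; p there: x:T. ✓
x: successors {y}; p there: y:T. ✓
y: successors {z}; p there: z:F. ✗
z: no successors, so Diamond p fails. ✗
Satisfying worlds: {w, x}.

2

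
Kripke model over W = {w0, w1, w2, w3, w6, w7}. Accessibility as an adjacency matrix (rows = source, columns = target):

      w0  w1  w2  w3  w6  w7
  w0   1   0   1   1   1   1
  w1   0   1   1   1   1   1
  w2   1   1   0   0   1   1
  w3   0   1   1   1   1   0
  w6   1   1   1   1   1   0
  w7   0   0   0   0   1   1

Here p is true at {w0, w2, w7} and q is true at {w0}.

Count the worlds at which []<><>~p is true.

w0: successors {w0, w2, w3, w6, w7}; <><>~p there: w0:T, w2:T, w3:T, w6:T, w7:T. ✓
w1: successors {w1, w2, w3, w6, w7}; <><>~p there: w1:T, w2:T, w3:T, w6:T, w7:T. ✓
w2: successors {w0, w1, w6, w7}; <><>~p there: w0:T, w1:T, w6:T, w7:T. ✓
w3: successors {w1, w2, w3, w6}; <><>~p there: w1:T, w2:T, w3:T, w6:T. ✓
w6: successors {w0, w1, w2, w3, w6}; <><>~p there: w0:T, w1:T, w2:T, w3:T, w6:T. ✓
w7: successors {w6, w7}; <><>~p there: w6:T, w7:T. ✓
Satisfying worlds: {w0, w1, w2, w3, w6, w7}.

6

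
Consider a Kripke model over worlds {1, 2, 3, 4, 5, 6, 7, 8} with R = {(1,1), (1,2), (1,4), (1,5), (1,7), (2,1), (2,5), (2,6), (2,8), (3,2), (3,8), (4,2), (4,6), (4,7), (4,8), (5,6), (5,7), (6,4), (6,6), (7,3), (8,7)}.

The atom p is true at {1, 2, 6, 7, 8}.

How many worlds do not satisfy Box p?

1: successors {1, 2, 4, 5, 7}; p there: 1:T, 2:T, 4:F, 5:F, 7:T. ✗
2: successors {1, 5, 6, 8}; p there: 1:T, 5:F, 6:T, 8:T. ✗
3: successors {2, 8}; p there: 2:T, 8:T. ✓
4: successors {2, 6, 7, 8}; p there: 2:T, 6:T, 7:T, 8:T. ✓
5: successors {6, 7}; p there: 6:T, 7:T. ✓
6: successors {4, 6}; p there: 4:F, 6:T. ✗
7: successors {3}; p there: 3:F. ✗
8: successors {7}; p there: 7:T. ✓
Satisfying worlds: {3, 4, 5, 8}.
So Box p fails at the other 4 worlds.

4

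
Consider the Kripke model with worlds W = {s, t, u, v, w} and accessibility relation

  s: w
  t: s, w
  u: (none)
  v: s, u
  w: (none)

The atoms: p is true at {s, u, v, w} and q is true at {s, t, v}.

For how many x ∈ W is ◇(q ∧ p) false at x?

3

s: successors {w}; q ∧ p there: w:F. ✗
t: successors {s, w}; q ∧ p there: s:T, w:F. ✓
u: no successors, so ◇(q ∧ p) fails. ✗
v: successors {s, u}; q ∧ p there: s:T, u:F. ✓
w: no successors, so ◇(q ∧ p) fails. ✗
Satisfying worlds: {t, v}.
So ◇(q ∧ p) fails at the other 3 worlds.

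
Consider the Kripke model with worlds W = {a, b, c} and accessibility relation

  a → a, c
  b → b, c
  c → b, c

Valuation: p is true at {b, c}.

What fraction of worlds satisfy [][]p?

2/3

a: successors {a, c}; []p there: a:F, c:T. ✗
b: successors {b, c}; []p there: b:T, c:T. ✓
c: successors {b, c}; []p there: b:T, c:T. ✓
That's 2 of 3 worlds, so 2/3.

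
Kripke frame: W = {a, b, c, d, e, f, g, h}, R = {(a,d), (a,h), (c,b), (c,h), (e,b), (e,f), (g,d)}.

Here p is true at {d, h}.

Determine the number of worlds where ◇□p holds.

a: successors {d, h}; □p there: d:T, h:T. ✓
b: no successors, so ◇□p fails. ✗
c: successors {b, h}; □p there: b:T, h:T. ✓
d: no successors, so ◇□p fails. ✗
e: successors {b, f}; □p there: b:T, f:T. ✓
f: no successors, so ◇□p fails. ✗
g: successors {d}; □p there: d:T. ✓
h: no successors, so ◇□p fails. ✗
Satisfying worlds: {a, c, e, g}.

4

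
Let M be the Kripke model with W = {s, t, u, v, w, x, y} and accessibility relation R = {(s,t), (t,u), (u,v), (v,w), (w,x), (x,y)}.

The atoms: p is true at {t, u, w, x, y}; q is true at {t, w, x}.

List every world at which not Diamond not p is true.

{s, t, v, w, x, y}

s: Diamond not p is F. ✓
t: Diamond not p is F. ✓
u: Diamond not p is T. ✗
v: Diamond not p is F. ✓
w: Diamond not p is F. ✓
x: Diamond not p is F. ✓
y: Diamond not p is F. ✓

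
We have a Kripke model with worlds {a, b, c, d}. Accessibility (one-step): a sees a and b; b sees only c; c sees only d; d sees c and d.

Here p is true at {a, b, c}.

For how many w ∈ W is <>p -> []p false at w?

a: <>p is T, []p is T. ✓
b: <>p is T, []p is T. ✓
c: <>p is F, []p is F. ✓
d: <>p is T, []p is F. ✗
Satisfying worlds: {a, b, c}.
So <>p -> []p fails at the other 1 world.

1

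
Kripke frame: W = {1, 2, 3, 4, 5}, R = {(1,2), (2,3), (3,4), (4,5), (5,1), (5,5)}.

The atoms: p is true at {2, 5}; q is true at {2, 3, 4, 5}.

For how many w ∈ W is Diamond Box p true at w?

2

1: successors {2}; Box p there: 2:F. ✗
2: successors {3}; Box p there: 3:F. ✗
3: successors {4}; Box p there: 4:T. ✓
4: successors {5}; Box p there: 5:F. ✗
5: successors {1, 5}; Box p there: 1:T, 5:F. ✓
Satisfying worlds: {3, 5}.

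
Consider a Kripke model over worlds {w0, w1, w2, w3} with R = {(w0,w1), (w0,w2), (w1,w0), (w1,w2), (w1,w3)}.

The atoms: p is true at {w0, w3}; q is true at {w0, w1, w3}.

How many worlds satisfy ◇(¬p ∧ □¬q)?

2

w0: successors {w1, w2}; ¬p ∧ □¬q there: w1:F, w2:T. ✓
w1: successors {w0, w2, w3}; ¬p ∧ □¬q there: w0:F, w2:T, w3:F. ✓
w2: no successors, so ◇(¬p ∧ □¬q) fails. ✗
w3: no successors, so ◇(¬p ∧ □¬q) fails. ✗
Satisfying worlds: {w0, w1}.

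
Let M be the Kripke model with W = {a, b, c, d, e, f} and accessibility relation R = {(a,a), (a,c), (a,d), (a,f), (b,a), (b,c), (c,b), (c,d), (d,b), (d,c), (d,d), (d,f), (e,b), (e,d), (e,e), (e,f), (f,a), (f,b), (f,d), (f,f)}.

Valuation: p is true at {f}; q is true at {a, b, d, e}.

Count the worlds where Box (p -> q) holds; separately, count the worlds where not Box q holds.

For Box (p -> q):
a: successors {a, c, d, f}; p -> q there: a:T, c:T, d:T, f:F. ✗
b: successors {a, c}; p -> q there: a:T, c:T. ✓
c: successors {b, d}; p -> q there: b:T, d:T. ✓
d: successors {b, c, d, f}; p -> q there: b:T, c:T, d:T, f:F. ✗
e: successors {b, d, e, f}; p -> q there: b:T, d:T, e:T, f:F. ✗
f: successors {a, b, d, f}; p -> q there: a:T, b:T, d:T, f:F. ✗
— 2 worlds.
For not Box q:
a: Box q is F. ✓
b: Box q is F. ✓
c: Box q is T. ✗
d: Box q is F. ✓
e: Box q is F. ✓
f: Box q is F. ✓
— 5 worlds.

2 and 5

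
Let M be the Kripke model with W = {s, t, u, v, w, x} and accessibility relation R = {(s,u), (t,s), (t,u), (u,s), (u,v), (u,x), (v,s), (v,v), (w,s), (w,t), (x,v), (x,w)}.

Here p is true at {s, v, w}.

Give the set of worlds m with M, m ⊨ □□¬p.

s: successors {u}; □¬p there: u:F. ✗
t: successors {s, u}; □¬p there: s:T, u:F. ✗
u: successors {s, v, x}; □¬p there: s:T, v:F, x:F. ✗
v: successors {s, v}; □¬p there: s:T, v:F. ✗
w: successors {s, t}; □¬p there: s:T, t:F. ✗
x: successors {v, w}; □¬p there: v:F, w:F. ✗

∅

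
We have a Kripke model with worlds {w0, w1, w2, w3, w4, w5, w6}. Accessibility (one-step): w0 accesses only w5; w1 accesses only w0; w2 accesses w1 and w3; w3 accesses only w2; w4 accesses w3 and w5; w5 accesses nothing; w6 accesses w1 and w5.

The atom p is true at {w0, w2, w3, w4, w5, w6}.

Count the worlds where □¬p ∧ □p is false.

w0: □¬p is F, □p is T. ✗
w1: □¬p is F, □p is T. ✗
w2: □¬p is F, □p is F. ✗
w3: □¬p is F, □p is T. ✗
w4: □¬p is F, □p is T. ✗
w5: □¬p is T, □p is T. ✓
w6: □¬p is F, □p is F. ✗
Satisfying worlds: {w5}.
So □¬p ∧ □p fails at the other 6 worlds.

6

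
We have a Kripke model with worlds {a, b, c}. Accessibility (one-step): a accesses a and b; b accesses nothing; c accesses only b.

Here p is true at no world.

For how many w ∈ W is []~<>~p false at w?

1

a: successors {a, b}; ~<>~p there: a:F, b:T. ✗
b: no successors, so []~<>~p holds vacuously. ✓
c: successors {b}; ~<>~p there: b:T. ✓
Satisfying worlds: {b, c}.
So []~<>~p fails at the other 1 world.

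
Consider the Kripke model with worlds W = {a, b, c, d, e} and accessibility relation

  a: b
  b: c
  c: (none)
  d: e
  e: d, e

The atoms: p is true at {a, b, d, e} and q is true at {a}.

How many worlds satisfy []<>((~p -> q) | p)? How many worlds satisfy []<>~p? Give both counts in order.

3 and 2

For []<>((~p -> q) | p):
a: successors {b}; <>((~p -> q) | p) there: b:F. ✗
b: successors {c}; <>((~p -> q) | p) there: c:F. ✗
c: no successors, so []<>((~p -> q) | p) holds vacuously. ✓
d: successors {e}; <>((~p -> q) | p) there: e:T. ✓
e: successors {d, e}; <>((~p -> q) | p) there: d:T, e:T. ✓
— 3 worlds.
For []<>~p:
a: successors {b}; <>~p there: b:T. ✓
b: successors {c}; <>~p there: c:F. ✗
c: no successors, so []<>~p holds vacuously. ✓
d: successors {e}; <>~p there: e:F. ✗
e: successors {d, e}; <>~p there: d:F, e:F. ✗
— 2 worlds.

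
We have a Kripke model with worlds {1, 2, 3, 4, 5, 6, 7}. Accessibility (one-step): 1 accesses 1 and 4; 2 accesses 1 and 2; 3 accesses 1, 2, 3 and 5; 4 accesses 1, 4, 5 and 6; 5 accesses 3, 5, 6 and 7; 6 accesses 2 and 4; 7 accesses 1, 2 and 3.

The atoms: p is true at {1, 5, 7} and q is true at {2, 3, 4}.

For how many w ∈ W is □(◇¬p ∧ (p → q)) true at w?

1

1: successors {1, 4}; ◇¬p ∧ (p → q) there: 1:F, 4:T. ✗
2: successors {1, 2}; ◇¬p ∧ (p → q) there: 1:F, 2:T. ✗
3: successors {1, 2, 3, 5}; ◇¬p ∧ (p → q) there: 1:F, 2:T, 3:T, 5:F. ✗
4: successors {1, 4, 5, 6}; ◇¬p ∧ (p → q) there: 1:F, 4:T, 5:F, 6:T. ✗
5: successors {3, 5, 6, 7}; ◇¬p ∧ (p → q) there: 3:T, 5:F, 6:T, 7:F. ✗
6: successors {2, 4}; ◇¬p ∧ (p → q) there: 2:T, 4:T. ✓
7: successors {1, 2, 3}; ◇¬p ∧ (p → q) there: 1:F, 2:T, 3:T. ✗
Satisfying worlds: {6}.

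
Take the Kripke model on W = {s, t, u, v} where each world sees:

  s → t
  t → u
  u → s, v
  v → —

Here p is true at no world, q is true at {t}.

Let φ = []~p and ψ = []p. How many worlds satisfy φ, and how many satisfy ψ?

4 and 1

For []~p:
s: successors {t}; ~p there: t:T. ✓
t: successors {u}; ~p there: u:T. ✓
u: successors {s, v}; ~p there: s:T, v:T. ✓
v: no successors, so []~p holds vacuously. ✓
— 4 worlds.
For []p:
s: successors {t}; p there: t:F. ✗
t: successors {u}; p there: u:F. ✗
u: successors {s, v}; p there: s:F, v:F. ✗
v: no successors, so []p holds vacuously. ✓
— 1 world.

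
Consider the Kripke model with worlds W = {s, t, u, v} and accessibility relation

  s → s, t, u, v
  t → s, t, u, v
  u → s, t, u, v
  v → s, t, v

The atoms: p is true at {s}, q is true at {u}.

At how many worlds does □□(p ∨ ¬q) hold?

s: successors {s, t, u, v}; □(p ∨ ¬q) there: s:F, t:F, u:F, v:T. ✗
t: successors {s, t, u, v}; □(p ∨ ¬q) there: s:F, t:F, u:F, v:T. ✗
u: successors {s, t, u, v}; □(p ∨ ¬q) there: s:F, t:F, u:F, v:T. ✗
v: successors {s, t, v}; □(p ∨ ¬q) there: s:F, t:F, v:T. ✗
Satisfying worlds: ∅.

0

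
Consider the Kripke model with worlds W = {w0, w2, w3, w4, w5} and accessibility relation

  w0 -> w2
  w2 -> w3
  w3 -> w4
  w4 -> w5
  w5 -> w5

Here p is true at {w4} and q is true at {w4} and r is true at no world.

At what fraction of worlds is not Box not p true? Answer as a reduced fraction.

w0: Box not p is T. ✗
w2: Box not p is T. ✗
w3: Box not p is F. ✓
w4: Box not p is T. ✗
w5: Box not p is T. ✗
That's 1 of 5 worlds, so 1/5.

1/5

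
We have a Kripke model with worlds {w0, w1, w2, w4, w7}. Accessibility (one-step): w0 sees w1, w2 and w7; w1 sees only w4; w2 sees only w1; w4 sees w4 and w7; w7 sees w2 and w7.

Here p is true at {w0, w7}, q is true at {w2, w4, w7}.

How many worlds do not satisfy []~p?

3

w0: successors {w1, w2, w7}; ~p there: w1:T, w2:T, w7:F. ✗
w1: successors {w4}; ~p there: w4:T. ✓
w2: successors {w1}; ~p there: w1:T. ✓
w4: successors {w4, w7}; ~p there: w4:T, w7:F. ✗
w7: successors {w2, w7}; ~p there: w2:T, w7:F. ✗
Satisfying worlds: {w1, w2}.
So []~p fails at the other 3 worlds.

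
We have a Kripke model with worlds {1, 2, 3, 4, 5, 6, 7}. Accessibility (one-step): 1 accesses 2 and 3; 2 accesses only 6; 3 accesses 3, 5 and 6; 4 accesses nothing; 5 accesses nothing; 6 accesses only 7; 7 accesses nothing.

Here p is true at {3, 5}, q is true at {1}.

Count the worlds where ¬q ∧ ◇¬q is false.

1: ¬q is F, ◇¬q is T. ✗
2: ¬q is T, ◇¬q is T. ✓
3: ¬q is T, ◇¬q is T. ✓
4: ¬q is T, ◇¬q is F. ✗
5: ¬q is T, ◇¬q is F. ✗
6: ¬q is T, ◇¬q is T. ✓
7: ¬q is T, ◇¬q is F. ✗
Satisfying worlds: {2, 3, 6}.
So ¬q ∧ ◇¬q fails at the other 4 worlds.

4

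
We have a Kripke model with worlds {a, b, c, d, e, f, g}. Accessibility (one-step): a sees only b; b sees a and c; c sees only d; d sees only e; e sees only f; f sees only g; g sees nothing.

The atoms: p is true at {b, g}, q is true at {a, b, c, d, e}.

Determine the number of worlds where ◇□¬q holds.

a: successors {b}; □¬q there: b:F. ✗
b: successors {a, c}; □¬q there: a:F, c:F. ✗
c: successors {d}; □¬q there: d:F. ✗
d: successors {e}; □¬q there: e:T. ✓
e: successors {f}; □¬q there: f:T. ✓
f: successors {g}; □¬q there: g:T. ✓
g: no successors, so ◇□¬q fails. ✗
Satisfying worlds: {d, e, f}.

3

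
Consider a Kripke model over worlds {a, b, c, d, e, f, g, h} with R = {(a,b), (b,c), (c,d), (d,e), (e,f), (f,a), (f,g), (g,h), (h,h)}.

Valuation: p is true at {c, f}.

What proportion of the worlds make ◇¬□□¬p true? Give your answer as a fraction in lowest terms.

a: successors {b}; ¬□□¬p there: b:F. ✗
b: successors {c}; ¬□□¬p there: c:F. ✗
c: successors {d}; ¬□□¬p there: d:T. ✓
d: successors {e}; ¬□□¬p there: e:F. ✗
e: successors {f}; ¬□□¬p there: f:F. ✗
f: successors {a, g}; ¬□□¬p there: a:T, g:F. ✓
g: successors {h}; ¬□□¬p there: h:F. ✗
h: successors {h}; ¬□□¬p there: h:F. ✗
That's 2 of 8 worlds, so 2/8 = 1/4.

1/4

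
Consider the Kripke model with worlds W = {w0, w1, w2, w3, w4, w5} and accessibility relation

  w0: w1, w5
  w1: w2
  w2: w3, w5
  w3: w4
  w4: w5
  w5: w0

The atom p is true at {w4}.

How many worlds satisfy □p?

1

w0: successors {w1, w5}; p there: w1:F, w5:F. ✗
w1: successors {w2}; p there: w2:F. ✗
w2: successors {w3, w5}; p there: w3:F, w5:F. ✗
w3: successors {w4}; p there: w4:T. ✓
w4: successors {w5}; p there: w5:F. ✗
w5: successors {w0}; p there: w0:F. ✗
Satisfying worlds: {w3}.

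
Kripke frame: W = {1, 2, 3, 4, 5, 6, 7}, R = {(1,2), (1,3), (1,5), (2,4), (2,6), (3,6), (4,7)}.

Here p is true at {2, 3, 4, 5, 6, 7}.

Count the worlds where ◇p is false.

1: successors {2, 3, 5}; p there: 2:T, 3:T, 5:T. ✓
2: successors {4, 6}; p there: 4:T, 6:T. ✓
3: successors {6}; p there: 6:T. ✓
4: successors {7}; p there: 7:T. ✓
5: no successors, so ◇p fails. ✗
6: no successors, so ◇p fails. ✗
7: no successors, so ◇p fails. ✗
Satisfying worlds: {1, 2, 3, 4}.
So ◇p fails at the other 3 worlds.

3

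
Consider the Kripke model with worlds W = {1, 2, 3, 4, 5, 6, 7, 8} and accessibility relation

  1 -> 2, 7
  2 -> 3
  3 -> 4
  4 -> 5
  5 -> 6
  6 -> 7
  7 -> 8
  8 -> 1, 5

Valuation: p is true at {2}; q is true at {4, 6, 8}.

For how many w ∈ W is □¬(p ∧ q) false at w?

1: successors {2, 7}; ¬(p ∧ q) there: 2:T, 7:T. ✓
2: successors {3}; ¬(p ∧ q) there: 3:T. ✓
3: successors {4}; ¬(p ∧ q) there: 4:T. ✓
4: successors {5}; ¬(p ∧ q) there: 5:T. ✓
5: successors {6}; ¬(p ∧ q) there: 6:T. ✓
6: successors {7}; ¬(p ∧ q) there: 7:T. ✓
7: successors {8}; ¬(p ∧ q) there: 8:T. ✓
8: successors {1, 5}; ¬(p ∧ q) there: 1:T, 5:T. ✓
Satisfying worlds: {1, 2, 3, 4, 5, 6, 7, 8}.
So □¬(p ∧ q) fails at the other 0 worlds.

0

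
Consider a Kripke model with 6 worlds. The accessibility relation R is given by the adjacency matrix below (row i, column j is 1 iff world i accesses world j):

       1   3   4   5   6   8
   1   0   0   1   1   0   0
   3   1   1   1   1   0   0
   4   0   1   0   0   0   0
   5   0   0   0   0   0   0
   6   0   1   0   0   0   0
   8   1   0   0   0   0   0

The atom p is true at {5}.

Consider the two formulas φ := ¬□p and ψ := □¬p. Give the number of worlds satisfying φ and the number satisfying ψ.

5 and 4

For ¬□p:
1: □p is F. ✓
3: □p is F. ✓
4: □p is F. ✓
5: □p is T. ✗
6: □p is F. ✓
8: □p is F. ✓
— 5 worlds.
For □¬p:
1: successors {4, 5}; ¬p there: 4:T, 5:F. ✗
3: successors {1, 3, 4, 5}; ¬p there: 1:T, 3:T, 4:T, 5:F. ✗
4: successors {3}; ¬p there: 3:T. ✓
5: no successors, so □¬p holds vacuously. ✓
6: successors {3}; ¬p there: 3:T. ✓
8: successors {1}; ¬p there: 1:T. ✓
— 4 worlds.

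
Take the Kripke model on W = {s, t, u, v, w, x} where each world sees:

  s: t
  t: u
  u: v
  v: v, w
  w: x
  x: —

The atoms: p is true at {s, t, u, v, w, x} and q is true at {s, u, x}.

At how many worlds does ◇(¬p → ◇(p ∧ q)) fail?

s: successors {t}; ¬p → ◇(p ∧ q) there: t:T. ✓
t: successors {u}; ¬p → ◇(p ∧ q) there: u:T. ✓
u: successors {v}; ¬p → ◇(p ∧ q) there: v:T. ✓
v: successors {v, w}; ¬p → ◇(p ∧ q) there: v:T, w:T. ✓
w: successors {x}; ¬p → ◇(p ∧ q) there: x:T. ✓
x: no successors, so ◇(¬p → ◇(p ∧ q)) fails. ✗
Satisfying worlds: {s, t, u, v, w}.
So ◇(¬p → ◇(p ∧ q)) fails at the other 1 world.

1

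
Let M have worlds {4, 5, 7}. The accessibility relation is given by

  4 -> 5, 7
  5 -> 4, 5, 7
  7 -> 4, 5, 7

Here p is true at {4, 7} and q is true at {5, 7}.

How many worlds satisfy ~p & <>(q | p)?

4: ~p is F, <>(q | p) is T. ✗
5: ~p is T, <>(q | p) is T. ✓
7: ~p is F, <>(q | p) is T. ✗
Satisfying worlds: {5}.

1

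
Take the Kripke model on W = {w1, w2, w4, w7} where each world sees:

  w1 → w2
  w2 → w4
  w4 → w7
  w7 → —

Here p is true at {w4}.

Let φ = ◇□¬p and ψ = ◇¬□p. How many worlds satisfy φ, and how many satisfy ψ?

2 and 1

For ◇□¬p:
w1: successors {w2}; □¬p there: w2:F. ✗
w2: successors {w4}; □¬p there: w4:T. ✓
w4: successors {w7}; □¬p there: w7:T. ✓
w7: no successors, so ◇□¬p fails. ✗
— 2 worlds.
For ◇¬□p:
w1: successors {w2}; ¬□p there: w2:F. ✗
w2: successors {w4}; ¬□p there: w4:T. ✓
w4: successors {w7}; ¬□p there: w7:F. ✗
w7: no successors, so ◇¬□p fails. ✗
— 1 world.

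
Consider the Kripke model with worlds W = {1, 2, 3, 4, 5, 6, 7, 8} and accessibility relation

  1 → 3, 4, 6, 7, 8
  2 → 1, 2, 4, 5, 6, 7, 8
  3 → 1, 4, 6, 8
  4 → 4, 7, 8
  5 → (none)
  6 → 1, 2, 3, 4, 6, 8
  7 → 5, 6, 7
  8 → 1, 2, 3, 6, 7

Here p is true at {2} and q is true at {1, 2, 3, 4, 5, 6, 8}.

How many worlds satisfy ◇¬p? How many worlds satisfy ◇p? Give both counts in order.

For ◇¬p:
1: successors {3, 4, 6, 7, 8}; ¬p there: 3:T, 4:T, 6:T, 7:T, 8:T. ✓
2: successors {1, 2, 4, 5, 6, 7, 8}; ¬p there: 1:T, 2:F, 4:T, 5:T, 6:T, 7:T, 8:T. ✓
3: successors {1, 4, 6, 8}; ¬p there: 1:T, 4:T, 6:T, 8:T. ✓
4: successors {4, 7, 8}; ¬p there: 4:T, 7:T, 8:T. ✓
5: no successors, so ◇¬p fails. ✗
6: successors {1, 2, 3, 4, 6, 8}; ¬p there: 1:T, 2:F, 3:T, 4:T, 6:T, 8:T. ✓
7: successors {5, 6, 7}; ¬p there: 5:T, 6:T, 7:T. ✓
8: successors {1, 2, 3, 6, 7}; ¬p there: 1:T, 2:F, 3:T, 6:T, 7:T. ✓
— 7 worlds.
For ◇p:
1: successors {3, 4, 6, 7, 8}; p there: 3:F, 4:F, 6:F, 7:F, 8:F. ✗
2: successors {1, 2, 4, 5, 6, 7, 8}; p there: 1:F, 2:T, 4:F, 5:F, 6:F, 7:F, 8:F. ✓
3: successors {1, 4, 6, 8}; p there: 1:F, 4:F, 6:F, 8:F. ✗
4: successors {4, 7, 8}; p there: 4:F, 7:F, 8:F. ✗
5: no successors, so ◇p fails. ✗
6: successors {1, 2, 3, 4, 6, 8}; p there: 1:F, 2:T, 3:F, 4:F, 6:F, 8:F. ✓
7: successors {5, 6, 7}; p there: 5:F, 6:F, 7:F. ✗
8: successors {1, 2, 3, 6, 7}; p there: 1:F, 2:T, 3:F, 6:F, 7:F. ✓
— 3 worlds.

7 and 3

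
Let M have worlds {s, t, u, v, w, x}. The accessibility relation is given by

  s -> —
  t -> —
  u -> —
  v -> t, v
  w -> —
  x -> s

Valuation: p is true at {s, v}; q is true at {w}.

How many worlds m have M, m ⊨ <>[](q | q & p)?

s: no successors, so <>[](q | q & p) fails. ✗
t: no successors, so <>[](q | q & p) fails. ✗
u: no successors, so <>[](q | q & p) fails. ✗
v: successors {t, v}; [](q | q & p) there: t:T, v:F. ✓
w: no successors, so <>[](q | q & p) fails. ✗
x: successors {s}; [](q | q & p) there: s:T. ✓
Satisfying worlds: {v, x}.

2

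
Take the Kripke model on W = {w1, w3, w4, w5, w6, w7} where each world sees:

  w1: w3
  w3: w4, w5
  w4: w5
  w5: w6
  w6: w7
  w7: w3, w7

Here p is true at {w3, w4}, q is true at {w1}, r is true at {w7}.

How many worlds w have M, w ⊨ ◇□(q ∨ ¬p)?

w1: successors {w3}; □(q ∨ ¬p) there: w3:F. ✗
w3: successors {w4, w5}; □(q ∨ ¬p) there: w4:T, w5:T. ✓
w4: successors {w5}; □(q ∨ ¬p) there: w5:T. ✓
w5: successors {w6}; □(q ∨ ¬p) there: w6:T. ✓
w6: successors {w7}; □(q ∨ ¬p) there: w7:F. ✗
w7: successors {w3, w7}; □(q ∨ ¬p) there: w3:F, w7:F. ✗
Satisfying worlds: {w3, w4, w5}.

3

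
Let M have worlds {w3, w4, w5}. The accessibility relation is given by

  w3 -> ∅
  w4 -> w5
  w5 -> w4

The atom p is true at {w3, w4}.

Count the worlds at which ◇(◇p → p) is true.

1

w3: no successors, so ◇(◇p → p) fails. ✗
w4: successors {w5}; ◇p → p there: w5:F. ✗
w5: successors {w4}; ◇p → p there: w4:T. ✓
Satisfying worlds: {w5}.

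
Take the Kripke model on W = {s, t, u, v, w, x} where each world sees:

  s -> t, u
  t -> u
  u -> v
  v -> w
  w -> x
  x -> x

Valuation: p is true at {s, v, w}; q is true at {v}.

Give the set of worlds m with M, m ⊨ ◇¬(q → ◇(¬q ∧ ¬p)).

{u}

s: successors {t, u}; ¬(q → ◇(¬q ∧ ¬p)) there: t:F, u:F. ✗
t: successors {u}; ¬(q → ◇(¬q ∧ ¬p)) there: u:F. ✗
u: successors {v}; ¬(q → ◇(¬q ∧ ¬p)) there: v:T. ✓
v: successors {w}; ¬(q → ◇(¬q ∧ ¬p)) there: w:F. ✗
w: successors {x}; ¬(q → ◇(¬q ∧ ¬p)) there: x:F. ✗
x: successors {x}; ¬(q → ◇(¬q ∧ ¬p)) there: x:F. ✗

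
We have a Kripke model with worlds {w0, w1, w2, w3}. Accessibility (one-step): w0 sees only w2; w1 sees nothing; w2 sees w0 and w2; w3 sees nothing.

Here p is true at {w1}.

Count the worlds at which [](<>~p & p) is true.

w0: successors {w2}; <>~p & p there: w2:F. ✗
w1: no successors, so [](<>~p & p) holds vacuously. ✓
w2: successors {w0, w2}; <>~p & p there: w0:F, w2:F. ✗
w3: no successors, so [](<>~p & p) holds vacuously. ✓
Satisfying worlds: {w1, w3}.

2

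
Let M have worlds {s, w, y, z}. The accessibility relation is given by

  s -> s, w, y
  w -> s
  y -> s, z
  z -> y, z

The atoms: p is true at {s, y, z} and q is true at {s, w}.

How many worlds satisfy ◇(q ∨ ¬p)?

s: successors {s, w, y}; q ∨ ¬p there: s:T, w:T, y:F. ✓
w: successors {s}; q ∨ ¬p there: s:T. ✓
y: successors {s, z}; q ∨ ¬p there: s:T, z:F. ✓
z: successors {y, z}; q ∨ ¬p there: y:F, z:F. ✗
Satisfying worlds: {s, w, y}.

3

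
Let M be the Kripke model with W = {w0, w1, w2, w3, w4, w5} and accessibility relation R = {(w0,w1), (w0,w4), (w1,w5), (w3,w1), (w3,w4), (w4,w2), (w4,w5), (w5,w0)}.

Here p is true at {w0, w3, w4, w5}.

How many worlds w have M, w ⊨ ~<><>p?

w0: <><>p is T. ✗
w1: <><>p is T. ✗
w2: <><>p is F. ✓
w3: <><>p is T. ✗
w4: <><>p is T. ✗
w5: <><>p is T. ✗
Satisfying worlds: {w2}.

1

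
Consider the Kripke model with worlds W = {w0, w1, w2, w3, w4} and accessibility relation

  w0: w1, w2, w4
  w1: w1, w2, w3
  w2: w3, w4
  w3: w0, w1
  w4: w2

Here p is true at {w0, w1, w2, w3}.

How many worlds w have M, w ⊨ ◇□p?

4

w0: successors {w1, w2, w4}; □p there: w1:T, w2:F, w4:T. ✓
w1: successors {w1, w2, w3}; □p there: w1:T, w2:F, w3:T. ✓
w2: successors {w3, w4}; □p there: w3:T, w4:T. ✓
w3: successors {w0, w1}; □p there: w0:F, w1:T. ✓
w4: successors {w2}; □p there: w2:F. ✗
Satisfying worlds: {w0, w1, w2, w3}.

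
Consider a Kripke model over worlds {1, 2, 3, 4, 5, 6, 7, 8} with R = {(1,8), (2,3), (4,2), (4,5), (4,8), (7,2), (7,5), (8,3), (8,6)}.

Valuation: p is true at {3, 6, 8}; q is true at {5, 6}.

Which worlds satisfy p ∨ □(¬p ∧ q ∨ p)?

1: p is F, □(¬p ∧ q ∨ p) is T. ✓
2: p is F, □(¬p ∧ q ∨ p) is T. ✓
3: p is T, □(¬p ∧ q ∨ p) is T. ✓
4: p is F, □(¬p ∧ q ∨ p) is F. ✗
5: p is F, □(¬p ∧ q ∨ p) is T. ✓
6: p is T, □(¬p ∧ q ∨ p) is T. ✓
7: p is F, □(¬p ∧ q ∨ p) is F. ✗
8: p is T, □(¬p ∧ q ∨ p) is T. ✓

{1, 2, 3, 5, 6, 8}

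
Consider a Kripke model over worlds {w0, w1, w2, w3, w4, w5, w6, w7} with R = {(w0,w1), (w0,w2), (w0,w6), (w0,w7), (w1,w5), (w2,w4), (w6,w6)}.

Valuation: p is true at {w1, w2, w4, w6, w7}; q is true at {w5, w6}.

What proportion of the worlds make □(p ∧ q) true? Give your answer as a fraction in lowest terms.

w0: successors {w1, w2, w6, w7}; p ∧ q there: w1:F, w2:F, w6:T, w7:F. ✗
w1: successors {w5}; p ∧ q there: w5:F. ✗
w2: successors {w4}; p ∧ q there: w4:F. ✗
w3: no successors, so □(p ∧ q) holds vacuously. ✓
w4: no successors, so □(p ∧ q) holds vacuously. ✓
w5: no successors, so □(p ∧ q) holds vacuously. ✓
w6: successors {w6}; p ∧ q there: w6:T. ✓
w7: no successors, so □(p ∧ q) holds vacuously. ✓
That's 5 of 8 worlds, so 5/8.

5/8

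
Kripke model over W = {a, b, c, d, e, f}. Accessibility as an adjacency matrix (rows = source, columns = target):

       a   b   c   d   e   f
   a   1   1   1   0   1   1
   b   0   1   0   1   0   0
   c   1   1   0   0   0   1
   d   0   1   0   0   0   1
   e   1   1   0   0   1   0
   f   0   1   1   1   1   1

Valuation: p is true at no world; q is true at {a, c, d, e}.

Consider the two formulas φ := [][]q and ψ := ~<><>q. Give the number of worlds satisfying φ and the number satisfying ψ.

0 and 0

For [][]q:
a: successors {a, b, c, e, f}; []q there: a:F, b:F, c:F, e:F, f:F. ✗
b: successors {b, d}; []q there: b:F, d:F. ✗
c: successors {a, b, f}; []q there: a:F, b:F, f:F. ✗
d: successors {b, f}; []q there: b:F, f:F. ✗
e: successors {a, b, e}; []q there: a:F, b:F, e:F. ✗
f: successors {b, c, d, e, f}; []q there: b:F, c:F, d:F, e:F, f:F. ✗
— 0 worlds.
For ~<><>q:
a: <><>q is T. ✗
b: <><>q is T. ✗
c: <><>q is T. ✗
d: <><>q is T. ✗
e: <><>q is T. ✗
f: <><>q is T. ✗
— 0 worlds.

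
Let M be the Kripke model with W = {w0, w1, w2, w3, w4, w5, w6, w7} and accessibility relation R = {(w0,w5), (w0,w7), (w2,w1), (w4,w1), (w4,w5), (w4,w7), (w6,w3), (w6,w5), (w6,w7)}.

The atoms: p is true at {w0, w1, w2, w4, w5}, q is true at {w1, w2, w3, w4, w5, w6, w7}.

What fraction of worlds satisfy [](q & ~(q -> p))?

w0: successors {w5, w7}; q & ~(q -> p) there: w5:F, w7:T. ✗
w1: no successors, so [](q & ~(q -> p)) holds vacuously. ✓
w2: successors {w1}; q & ~(q -> p) there: w1:F. ✗
w3: no successors, so [](q & ~(q -> p)) holds vacuously. ✓
w4: successors {w1, w5, w7}; q & ~(q -> p) there: w1:F, w5:F, w7:T. ✗
w5: no successors, so [](q & ~(q -> p)) holds vacuously. ✓
w6: successors {w3, w5, w7}; q & ~(q -> p) there: w3:T, w5:F, w7:T. ✗
w7: no successors, so [](q & ~(q -> p)) holds vacuously. ✓
That's 4 of 8 worlds, so 4/8 = 1/2.

1/2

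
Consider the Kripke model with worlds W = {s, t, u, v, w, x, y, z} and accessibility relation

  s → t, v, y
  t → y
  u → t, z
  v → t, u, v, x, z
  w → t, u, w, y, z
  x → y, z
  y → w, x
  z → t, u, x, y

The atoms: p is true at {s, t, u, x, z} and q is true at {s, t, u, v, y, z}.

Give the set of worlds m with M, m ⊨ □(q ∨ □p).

{s, t, u, x}

s: successors {t, v, y}; q ∨ □p there: t:T, v:T, y:T. ✓
t: successors {y}; q ∨ □p there: y:T. ✓
u: successors {t, z}; q ∨ □p there: t:T, z:T. ✓
v: successors {t, u, v, x, z}; q ∨ □p there: t:T, u:T, v:T, x:F, z:T. ✗
w: successors {t, u, w, y, z}; q ∨ □p there: t:T, u:T, w:F, y:T, z:T. ✗
x: successors {y, z}; q ∨ □p there: y:T, z:T. ✓
y: successors {w, x}; q ∨ □p there: w:F, x:F. ✗
z: successors {t, u, x, y}; q ∨ □p there: t:T, u:T, x:F, y:T. ✗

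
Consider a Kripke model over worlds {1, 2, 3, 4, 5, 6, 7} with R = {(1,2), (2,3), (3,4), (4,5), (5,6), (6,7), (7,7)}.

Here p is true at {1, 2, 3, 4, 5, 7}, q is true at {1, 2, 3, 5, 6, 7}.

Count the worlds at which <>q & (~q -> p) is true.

6

1: <>q is T, ~q -> p is T. ✓
2: <>q is T, ~q -> p is T. ✓
3: <>q is F, ~q -> p is T. ✗
4: <>q is T, ~q -> p is T. ✓
5: <>q is T, ~q -> p is T. ✓
6: <>q is T, ~q -> p is T. ✓
7: <>q is T, ~q -> p is T. ✓
Satisfying worlds: {1, 2, 4, 5, 6, 7}.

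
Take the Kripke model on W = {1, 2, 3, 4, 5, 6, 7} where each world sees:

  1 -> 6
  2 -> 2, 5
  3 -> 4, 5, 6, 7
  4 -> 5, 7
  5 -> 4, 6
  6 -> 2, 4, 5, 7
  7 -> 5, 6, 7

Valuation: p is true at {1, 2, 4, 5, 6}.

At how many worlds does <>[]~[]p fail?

1: successors {6}; []~[]p there: 6:F. ✗
2: successors {2, 5}; []~[]p there: 2:F, 5:T. ✓
3: successors {4, 5, 6, 7}; []~[]p there: 4:F, 5:T, 6:F, 7:F. ✓
4: successors {5, 7}; []~[]p there: 5:T, 7:F. ✓
5: successors {4, 6}; []~[]p there: 4:F, 6:F. ✗
6: successors {2, 4, 5, 7}; []~[]p there: 2:F, 4:F, 5:T, 7:F. ✓
7: successors {5, 6, 7}; []~[]p there: 5:T, 6:F, 7:F. ✓
Satisfying worlds: {2, 3, 4, 6, 7}.
So <>[]~[]p fails at the other 2 worlds.

2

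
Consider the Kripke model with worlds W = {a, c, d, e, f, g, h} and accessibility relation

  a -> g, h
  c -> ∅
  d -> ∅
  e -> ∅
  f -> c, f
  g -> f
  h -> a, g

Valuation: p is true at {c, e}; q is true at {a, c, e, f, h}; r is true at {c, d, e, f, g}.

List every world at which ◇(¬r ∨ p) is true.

{a, f, h}

a: successors {g, h}; ¬r ∨ p there: g:F, h:T. ✓
c: no successors, so ◇(¬r ∨ p) fails. ✗
d: no successors, so ◇(¬r ∨ p) fails. ✗
e: no successors, so ◇(¬r ∨ p) fails. ✗
f: successors {c, f}; ¬r ∨ p there: c:T, f:F. ✓
g: successors {f}; ¬r ∨ p there: f:F. ✗
h: successors {a, g}; ¬r ∨ p there: a:T, g:F. ✓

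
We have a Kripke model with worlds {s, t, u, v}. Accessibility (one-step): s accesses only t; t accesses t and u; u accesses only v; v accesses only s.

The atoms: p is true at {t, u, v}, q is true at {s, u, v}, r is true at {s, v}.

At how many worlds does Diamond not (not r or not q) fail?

s: successors {t}; not (not r or not q) there: t:F. ✗
t: successors {t, u}; not (not r or not q) there: t:F, u:F. ✗
u: successors {v}; not (not r or not q) there: v:T. ✓
v: successors {s}; not (not r or not q) there: s:T. ✓
Satisfying worlds: {u, v}.
So Diamond not (not r or not q) fails at the other 2 worlds.

2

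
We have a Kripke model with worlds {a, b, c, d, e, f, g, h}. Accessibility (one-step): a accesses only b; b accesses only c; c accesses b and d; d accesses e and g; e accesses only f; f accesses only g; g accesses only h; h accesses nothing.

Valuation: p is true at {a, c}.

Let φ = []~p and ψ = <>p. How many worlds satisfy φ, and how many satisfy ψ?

7 and 1

For []~p:
a: successors {b}; ~p there: b:T. ✓
b: successors {c}; ~p there: c:F. ✗
c: successors {b, d}; ~p there: b:T, d:T. ✓
d: successors {e, g}; ~p there: e:T, g:T. ✓
e: successors {f}; ~p there: f:T. ✓
f: successors {g}; ~p there: g:T. ✓
g: successors {h}; ~p there: h:T. ✓
h: no successors, so []~p holds vacuously. ✓
— 7 worlds.
For <>p:
a: successors {b}; p there: b:F. ✗
b: successors {c}; p there: c:T. ✓
c: successors {b, d}; p there: b:F, d:F. ✗
d: successors {e, g}; p there: e:F, g:F. ✗
e: successors {f}; p there: f:F. ✗
f: successors {g}; p there: g:F. ✗
g: successors {h}; p there: h:F. ✗
h: no successors, so <>p fails. ✗
— 1 world.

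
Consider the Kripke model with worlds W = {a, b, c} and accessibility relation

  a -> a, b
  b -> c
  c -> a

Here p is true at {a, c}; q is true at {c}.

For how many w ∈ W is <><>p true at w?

a: successors {a, b}; <>p there: a:T, b:T. ✓
b: successors {c}; <>p there: c:T. ✓
c: successors {a}; <>p there: a:T. ✓
Satisfying worlds: {a, b, c}.

3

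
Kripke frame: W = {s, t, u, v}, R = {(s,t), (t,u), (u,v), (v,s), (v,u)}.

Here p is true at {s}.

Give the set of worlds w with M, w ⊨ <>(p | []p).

{v}

s: successors {t}; p | []p there: t:F. ✗
t: successors {u}; p | []p there: u:F. ✗
u: successors {v}; p | []p there: v:F. ✗
v: successors {s, u}; p | []p there: s:T, u:F. ✓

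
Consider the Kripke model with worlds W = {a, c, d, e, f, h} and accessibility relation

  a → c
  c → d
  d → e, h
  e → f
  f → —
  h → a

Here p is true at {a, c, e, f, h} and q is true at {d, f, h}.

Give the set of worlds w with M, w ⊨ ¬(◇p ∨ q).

a: ◇p ∨ q is T. ✗
c: ◇p ∨ q is F. ✓
d: ◇p ∨ q is T. ✗
e: ◇p ∨ q is T. ✗
f: ◇p ∨ q is T. ✗
h: ◇p ∨ q is T. ✗

{c}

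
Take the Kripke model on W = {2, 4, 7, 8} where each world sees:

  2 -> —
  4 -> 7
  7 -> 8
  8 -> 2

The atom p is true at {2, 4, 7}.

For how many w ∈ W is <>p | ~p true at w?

2

2: <>p is F, ~p is F. ✗
4: <>p is T, ~p is F. ✓
7: <>p is F, ~p is F. ✗
8: <>p is T, ~p is T. ✓
Satisfying worlds: {4, 8}.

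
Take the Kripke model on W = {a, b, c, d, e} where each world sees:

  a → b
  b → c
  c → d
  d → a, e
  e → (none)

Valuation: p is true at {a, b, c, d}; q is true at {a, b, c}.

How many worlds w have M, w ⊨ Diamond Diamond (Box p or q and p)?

3

a: successors {b}; Diamond (Box p or q and p) there: b:T. ✓
b: successors {c}; Diamond (Box p or q and p) there: c:F. ✗
c: successors {d}; Diamond (Box p or q and p) there: d:T. ✓
d: successors {a, e}; Diamond (Box p or q and p) there: a:T, e:F. ✓
e: no successors, so Diamond Diamond (Box p or q and p) fails. ✗
Satisfying worlds: {a, c, d}.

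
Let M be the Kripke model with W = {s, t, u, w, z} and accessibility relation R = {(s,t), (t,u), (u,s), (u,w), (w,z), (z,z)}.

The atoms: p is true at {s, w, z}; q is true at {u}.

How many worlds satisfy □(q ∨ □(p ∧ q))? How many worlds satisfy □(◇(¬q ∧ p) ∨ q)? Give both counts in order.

For □(q ∨ □(p ∧ q)):
s: successors {t}; q ∨ □(p ∧ q) there: t:F. ✗
t: successors {u}; q ∨ □(p ∧ q) there: u:T. ✓
u: successors {s, w}; q ∨ □(p ∧ q) there: s:F, w:F. ✗
w: successors {z}; q ∨ □(p ∧ q) there: z:F. ✗
z: successors {z}; q ∨ □(p ∧ q) there: z:F. ✗
— 1 world.
For □(◇(¬q ∧ p) ∨ q):
s: successors {t}; ◇(¬q ∧ p) ∨ q there: t:F. ✗
t: successors {u}; ◇(¬q ∧ p) ∨ q there: u:T. ✓
u: successors {s, w}; ◇(¬q ∧ p) ∨ q there: s:F, w:T. ✗
w: successors {z}; ◇(¬q ∧ p) ∨ q there: z:T. ✓
z: successors {z}; ◇(¬q ∧ p) ∨ q there: z:T. ✓
— 3 worlds.

1 and 3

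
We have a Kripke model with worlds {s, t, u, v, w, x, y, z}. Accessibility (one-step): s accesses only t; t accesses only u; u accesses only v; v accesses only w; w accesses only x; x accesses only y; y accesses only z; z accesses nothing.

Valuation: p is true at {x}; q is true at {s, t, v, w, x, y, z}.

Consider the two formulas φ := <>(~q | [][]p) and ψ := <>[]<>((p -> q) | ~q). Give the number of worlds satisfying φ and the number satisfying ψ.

For <>(~q | [][]p):
s: successors {t}; ~q | [][]p there: t:F. ✗
t: successors {u}; ~q | [][]p there: u:T. ✓
u: successors {v}; ~q | [][]p there: v:T. ✓
v: successors {w}; ~q | [][]p there: w:F. ✗
w: successors {x}; ~q | [][]p there: x:F. ✗
x: successors {y}; ~q | [][]p there: y:T. ✓
y: successors {z}; ~q | [][]p there: z:T. ✓
z: no successors, so <>(~q | [][]p) fails. ✗
— 4 worlds.
For <>[]<>((p -> q) | ~q):
s: successors {t}; []<>((p -> q) | ~q) there: t:T. ✓
t: successors {u}; []<>((p -> q) | ~q) there: u:T. ✓
u: successors {v}; []<>((p -> q) | ~q) there: v:T. ✓
v: successors {w}; []<>((p -> q) | ~q) there: w:T. ✓
w: successors {x}; []<>((p -> q) | ~q) there: x:T. ✓
x: successors {y}; []<>((p -> q) | ~q) there: y:F. ✗
y: successors {z}; []<>((p -> q) | ~q) there: z:T. ✓
z: no successors, so <>[]<>((p -> q) | ~q) fails. ✗
— 6 worlds.

4 and 6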